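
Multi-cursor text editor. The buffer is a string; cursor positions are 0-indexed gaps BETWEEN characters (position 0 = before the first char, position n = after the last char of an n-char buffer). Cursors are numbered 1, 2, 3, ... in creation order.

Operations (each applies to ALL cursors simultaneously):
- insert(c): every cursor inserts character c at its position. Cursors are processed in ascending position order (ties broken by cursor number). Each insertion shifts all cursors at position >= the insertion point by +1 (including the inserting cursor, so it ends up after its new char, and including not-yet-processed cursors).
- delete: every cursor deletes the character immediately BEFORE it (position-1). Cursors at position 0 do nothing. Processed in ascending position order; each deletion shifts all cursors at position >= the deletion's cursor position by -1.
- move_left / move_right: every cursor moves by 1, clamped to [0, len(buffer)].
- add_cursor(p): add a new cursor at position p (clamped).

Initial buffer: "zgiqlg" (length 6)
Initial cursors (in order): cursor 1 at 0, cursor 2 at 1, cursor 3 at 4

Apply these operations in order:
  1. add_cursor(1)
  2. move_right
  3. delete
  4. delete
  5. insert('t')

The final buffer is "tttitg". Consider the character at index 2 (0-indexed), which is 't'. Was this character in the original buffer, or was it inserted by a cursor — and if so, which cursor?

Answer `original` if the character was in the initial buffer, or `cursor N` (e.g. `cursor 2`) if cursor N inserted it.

Answer: cursor 4

Derivation:
After op 1 (add_cursor(1)): buffer="zgiqlg" (len 6), cursors c1@0 c2@1 c4@1 c3@4, authorship ......
After op 2 (move_right): buffer="zgiqlg" (len 6), cursors c1@1 c2@2 c4@2 c3@5, authorship ......
After op 3 (delete): buffer="iqg" (len 3), cursors c1@0 c2@0 c4@0 c3@2, authorship ...
After op 4 (delete): buffer="ig" (len 2), cursors c1@0 c2@0 c4@0 c3@1, authorship ..
After op 5 (insert('t')): buffer="tttitg" (len 6), cursors c1@3 c2@3 c4@3 c3@5, authorship 124.3.
Authorship (.=original, N=cursor N): 1 2 4 . 3 .
Index 2: author = 4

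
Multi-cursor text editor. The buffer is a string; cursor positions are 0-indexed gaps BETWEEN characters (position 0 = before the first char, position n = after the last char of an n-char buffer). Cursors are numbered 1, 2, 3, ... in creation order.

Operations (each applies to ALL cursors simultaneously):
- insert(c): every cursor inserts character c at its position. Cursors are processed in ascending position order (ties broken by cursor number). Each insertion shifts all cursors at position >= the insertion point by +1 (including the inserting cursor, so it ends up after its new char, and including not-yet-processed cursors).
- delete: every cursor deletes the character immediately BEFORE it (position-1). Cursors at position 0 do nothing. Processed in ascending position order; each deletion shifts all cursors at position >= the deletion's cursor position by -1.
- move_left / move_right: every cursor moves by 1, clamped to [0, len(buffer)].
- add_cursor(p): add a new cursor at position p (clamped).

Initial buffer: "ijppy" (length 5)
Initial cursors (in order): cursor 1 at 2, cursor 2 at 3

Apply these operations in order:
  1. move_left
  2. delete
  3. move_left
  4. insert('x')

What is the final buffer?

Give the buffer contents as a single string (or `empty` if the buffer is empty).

After op 1 (move_left): buffer="ijppy" (len 5), cursors c1@1 c2@2, authorship .....
After op 2 (delete): buffer="ppy" (len 3), cursors c1@0 c2@0, authorship ...
After op 3 (move_left): buffer="ppy" (len 3), cursors c1@0 c2@0, authorship ...
After op 4 (insert('x')): buffer="xxppy" (len 5), cursors c1@2 c2@2, authorship 12...

Answer: xxppy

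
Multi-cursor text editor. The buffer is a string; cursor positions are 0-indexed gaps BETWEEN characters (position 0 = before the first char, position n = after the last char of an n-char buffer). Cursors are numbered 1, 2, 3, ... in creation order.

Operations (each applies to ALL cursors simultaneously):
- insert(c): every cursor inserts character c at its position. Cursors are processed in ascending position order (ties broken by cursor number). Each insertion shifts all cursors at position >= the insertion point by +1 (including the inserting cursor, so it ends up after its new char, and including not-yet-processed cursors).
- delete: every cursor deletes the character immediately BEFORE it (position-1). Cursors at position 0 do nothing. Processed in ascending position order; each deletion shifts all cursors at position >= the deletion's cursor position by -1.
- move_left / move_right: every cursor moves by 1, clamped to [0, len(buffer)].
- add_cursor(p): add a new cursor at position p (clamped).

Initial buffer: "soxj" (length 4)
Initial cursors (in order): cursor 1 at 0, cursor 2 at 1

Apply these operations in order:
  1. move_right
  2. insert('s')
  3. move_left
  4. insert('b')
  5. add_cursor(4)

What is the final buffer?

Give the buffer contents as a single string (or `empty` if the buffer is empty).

Answer: sbsobsxj

Derivation:
After op 1 (move_right): buffer="soxj" (len 4), cursors c1@1 c2@2, authorship ....
After op 2 (insert('s')): buffer="ssosxj" (len 6), cursors c1@2 c2@4, authorship .1.2..
After op 3 (move_left): buffer="ssosxj" (len 6), cursors c1@1 c2@3, authorship .1.2..
After op 4 (insert('b')): buffer="sbsobsxj" (len 8), cursors c1@2 c2@5, authorship .11.22..
After op 5 (add_cursor(4)): buffer="sbsobsxj" (len 8), cursors c1@2 c3@4 c2@5, authorship .11.22..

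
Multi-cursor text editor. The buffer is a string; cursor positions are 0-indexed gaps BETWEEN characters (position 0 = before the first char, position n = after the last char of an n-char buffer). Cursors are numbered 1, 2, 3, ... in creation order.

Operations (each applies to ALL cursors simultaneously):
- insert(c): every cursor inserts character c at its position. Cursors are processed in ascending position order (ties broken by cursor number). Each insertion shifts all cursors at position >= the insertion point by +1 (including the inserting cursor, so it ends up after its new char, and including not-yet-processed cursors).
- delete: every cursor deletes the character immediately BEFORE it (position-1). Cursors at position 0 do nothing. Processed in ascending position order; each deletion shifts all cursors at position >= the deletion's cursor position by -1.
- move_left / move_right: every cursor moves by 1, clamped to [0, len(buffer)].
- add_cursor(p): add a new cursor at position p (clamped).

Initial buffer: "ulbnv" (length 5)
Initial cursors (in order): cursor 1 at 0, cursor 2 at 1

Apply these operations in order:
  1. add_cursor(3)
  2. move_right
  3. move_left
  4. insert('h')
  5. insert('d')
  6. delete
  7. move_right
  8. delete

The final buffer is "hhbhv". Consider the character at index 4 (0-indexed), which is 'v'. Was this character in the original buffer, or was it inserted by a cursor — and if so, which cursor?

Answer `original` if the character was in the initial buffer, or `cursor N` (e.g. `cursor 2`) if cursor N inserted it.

After op 1 (add_cursor(3)): buffer="ulbnv" (len 5), cursors c1@0 c2@1 c3@3, authorship .....
After op 2 (move_right): buffer="ulbnv" (len 5), cursors c1@1 c2@2 c3@4, authorship .....
After op 3 (move_left): buffer="ulbnv" (len 5), cursors c1@0 c2@1 c3@3, authorship .....
After op 4 (insert('h')): buffer="huhlbhnv" (len 8), cursors c1@1 c2@3 c3@6, authorship 1.2..3..
After op 5 (insert('d')): buffer="hduhdlbhdnv" (len 11), cursors c1@2 c2@5 c3@9, authorship 11.22..33..
After op 6 (delete): buffer="huhlbhnv" (len 8), cursors c1@1 c2@3 c3@6, authorship 1.2..3..
After op 7 (move_right): buffer="huhlbhnv" (len 8), cursors c1@2 c2@4 c3@7, authorship 1.2..3..
After op 8 (delete): buffer="hhbhv" (len 5), cursors c1@1 c2@2 c3@4, authorship 12.3.
Authorship (.=original, N=cursor N): 1 2 . 3 .
Index 4: author = original

Answer: original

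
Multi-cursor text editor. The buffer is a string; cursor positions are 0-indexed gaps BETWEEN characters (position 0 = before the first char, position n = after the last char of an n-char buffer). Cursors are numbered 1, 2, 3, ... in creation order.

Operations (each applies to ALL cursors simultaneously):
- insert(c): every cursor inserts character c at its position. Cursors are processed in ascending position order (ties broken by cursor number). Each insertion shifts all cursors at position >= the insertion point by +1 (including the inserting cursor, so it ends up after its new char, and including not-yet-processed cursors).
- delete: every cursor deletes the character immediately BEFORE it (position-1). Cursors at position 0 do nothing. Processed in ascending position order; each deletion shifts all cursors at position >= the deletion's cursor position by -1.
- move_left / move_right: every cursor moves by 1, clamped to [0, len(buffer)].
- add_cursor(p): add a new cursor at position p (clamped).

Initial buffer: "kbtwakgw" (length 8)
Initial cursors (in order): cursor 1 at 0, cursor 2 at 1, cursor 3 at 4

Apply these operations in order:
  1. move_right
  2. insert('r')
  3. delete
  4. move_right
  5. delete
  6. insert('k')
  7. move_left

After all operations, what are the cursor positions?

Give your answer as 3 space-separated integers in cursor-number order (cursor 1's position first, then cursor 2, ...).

Answer: 2 2 5

Derivation:
After op 1 (move_right): buffer="kbtwakgw" (len 8), cursors c1@1 c2@2 c3@5, authorship ........
After op 2 (insert('r')): buffer="krbrtwarkgw" (len 11), cursors c1@2 c2@4 c3@8, authorship .1.2...3...
After op 3 (delete): buffer="kbtwakgw" (len 8), cursors c1@1 c2@2 c3@5, authorship ........
After op 4 (move_right): buffer="kbtwakgw" (len 8), cursors c1@2 c2@3 c3@6, authorship ........
After op 5 (delete): buffer="kwagw" (len 5), cursors c1@1 c2@1 c3@3, authorship .....
After op 6 (insert('k')): buffer="kkkwakgw" (len 8), cursors c1@3 c2@3 c3@6, authorship .12..3..
After op 7 (move_left): buffer="kkkwakgw" (len 8), cursors c1@2 c2@2 c3@5, authorship .12..3..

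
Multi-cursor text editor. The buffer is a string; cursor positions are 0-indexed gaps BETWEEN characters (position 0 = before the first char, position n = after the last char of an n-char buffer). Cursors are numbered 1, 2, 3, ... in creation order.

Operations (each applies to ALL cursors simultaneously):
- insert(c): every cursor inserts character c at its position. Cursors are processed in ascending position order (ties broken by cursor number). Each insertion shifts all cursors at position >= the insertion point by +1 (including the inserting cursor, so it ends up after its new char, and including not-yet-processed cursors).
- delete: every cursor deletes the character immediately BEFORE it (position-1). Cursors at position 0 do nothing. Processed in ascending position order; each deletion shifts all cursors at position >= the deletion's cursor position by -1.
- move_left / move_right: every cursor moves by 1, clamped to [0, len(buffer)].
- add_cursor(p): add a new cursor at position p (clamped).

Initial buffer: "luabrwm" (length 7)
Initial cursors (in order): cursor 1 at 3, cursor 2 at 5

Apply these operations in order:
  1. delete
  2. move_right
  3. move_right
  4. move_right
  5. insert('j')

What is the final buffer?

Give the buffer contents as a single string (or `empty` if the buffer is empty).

After op 1 (delete): buffer="lubwm" (len 5), cursors c1@2 c2@3, authorship .....
After op 2 (move_right): buffer="lubwm" (len 5), cursors c1@3 c2@4, authorship .....
After op 3 (move_right): buffer="lubwm" (len 5), cursors c1@4 c2@5, authorship .....
After op 4 (move_right): buffer="lubwm" (len 5), cursors c1@5 c2@5, authorship .....
After op 5 (insert('j')): buffer="lubwmjj" (len 7), cursors c1@7 c2@7, authorship .....12

Answer: lubwmjj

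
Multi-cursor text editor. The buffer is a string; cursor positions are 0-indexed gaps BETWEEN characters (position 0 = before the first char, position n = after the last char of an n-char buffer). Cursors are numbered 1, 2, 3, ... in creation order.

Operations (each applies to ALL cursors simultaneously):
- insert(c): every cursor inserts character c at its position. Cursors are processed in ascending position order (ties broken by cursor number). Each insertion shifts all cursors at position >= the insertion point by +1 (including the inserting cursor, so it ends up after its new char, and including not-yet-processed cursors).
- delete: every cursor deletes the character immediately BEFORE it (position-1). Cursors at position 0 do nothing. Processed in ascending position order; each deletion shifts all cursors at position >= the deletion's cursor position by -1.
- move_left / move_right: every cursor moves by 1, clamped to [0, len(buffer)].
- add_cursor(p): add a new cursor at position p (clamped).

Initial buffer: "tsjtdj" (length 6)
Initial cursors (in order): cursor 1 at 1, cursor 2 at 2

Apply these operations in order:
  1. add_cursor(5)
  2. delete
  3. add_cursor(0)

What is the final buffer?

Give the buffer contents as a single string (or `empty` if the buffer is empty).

After op 1 (add_cursor(5)): buffer="tsjtdj" (len 6), cursors c1@1 c2@2 c3@5, authorship ......
After op 2 (delete): buffer="jtj" (len 3), cursors c1@0 c2@0 c3@2, authorship ...
After op 3 (add_cursor(0)): buffer="jtj" (len 3), cursors c1@0 c2@0 c4@0 c3@2, authorship ...

Answer: jtj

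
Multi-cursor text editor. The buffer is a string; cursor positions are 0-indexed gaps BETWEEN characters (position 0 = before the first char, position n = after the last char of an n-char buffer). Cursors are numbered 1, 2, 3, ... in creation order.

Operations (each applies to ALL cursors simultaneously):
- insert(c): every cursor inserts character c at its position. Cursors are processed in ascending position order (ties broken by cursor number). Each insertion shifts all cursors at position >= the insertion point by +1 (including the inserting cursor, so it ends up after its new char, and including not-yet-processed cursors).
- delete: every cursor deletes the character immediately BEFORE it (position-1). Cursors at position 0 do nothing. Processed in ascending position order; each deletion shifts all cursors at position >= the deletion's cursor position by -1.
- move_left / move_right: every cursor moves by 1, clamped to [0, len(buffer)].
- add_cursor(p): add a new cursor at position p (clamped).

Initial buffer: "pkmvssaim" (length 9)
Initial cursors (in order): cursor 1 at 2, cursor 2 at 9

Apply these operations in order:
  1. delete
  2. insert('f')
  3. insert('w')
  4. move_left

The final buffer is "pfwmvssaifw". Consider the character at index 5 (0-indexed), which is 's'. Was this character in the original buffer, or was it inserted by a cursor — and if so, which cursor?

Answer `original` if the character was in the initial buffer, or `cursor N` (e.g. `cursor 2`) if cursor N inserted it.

Answer: original

Derivation:
After op 1 (delete): buffer="pmvssai" (len 7), cursors c1@1 c2@7, authorship .......
After op 2 (insert('f')): buffer="pfmvssaif" (len 9), cursors c1@2 c2@9, authorship .1......2
After op 3 (insert('w')): buffer="pfwmvssaifw" (len 11), cursors c1@3 c2@11, authorship .11......22
After op 4 (move_left): buffer="pfwmvssaifw" (len 11), cursors c1@2 c2@10, authorship .11......22
Authorship (.=original, N=cursor N): . 1 1 . . . . . . 2 2
Index 5: author = original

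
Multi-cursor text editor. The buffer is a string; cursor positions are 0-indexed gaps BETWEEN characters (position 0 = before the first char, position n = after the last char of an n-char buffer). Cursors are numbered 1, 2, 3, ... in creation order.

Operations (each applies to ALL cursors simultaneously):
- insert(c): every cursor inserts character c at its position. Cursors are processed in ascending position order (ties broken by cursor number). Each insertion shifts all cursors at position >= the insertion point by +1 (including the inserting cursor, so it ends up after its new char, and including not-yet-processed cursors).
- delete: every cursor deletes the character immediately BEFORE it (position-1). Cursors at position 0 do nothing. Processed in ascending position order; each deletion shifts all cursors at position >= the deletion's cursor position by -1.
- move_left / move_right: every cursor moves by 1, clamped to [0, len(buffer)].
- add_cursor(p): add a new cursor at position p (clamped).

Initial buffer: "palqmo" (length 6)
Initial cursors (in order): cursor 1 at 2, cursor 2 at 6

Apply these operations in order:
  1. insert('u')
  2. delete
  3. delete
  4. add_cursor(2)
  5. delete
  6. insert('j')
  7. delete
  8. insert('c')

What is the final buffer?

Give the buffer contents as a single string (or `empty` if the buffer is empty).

Answer: ccqc

Derivation:
After op 1 (insert('u')): buffer="paulqmou" (len 8), cursors c1@3 c2@8, authorship ..1....2
After op 2 (delete): buffer="palqmo" (len 6), cursors c1@2 c2@6, authorship ......
After op 3 (delete): buffer="plqm" (len 4), cursors c1@1 c2@4, authorship ....
After op 4 (add_cursor(2)): buffer="plqm" (len 4), cursors c1@1 c3@2 c2@4, authorship ....
After op 5 (delete): buffer="q" (len 1), cursors c1@0 c3@0 c2@1, authorship .
After op 6 (insert('j')): buffer="jjqj" (len 4), cursors c1@2 c3@2 c2@4, authorship 13.2
After op 7 (delete): buffer="q" (len 1), cursors c1@0 c3@0 c2@1, authorship .
After op 8 (insert('c')): buffer="ccqc" (len 4), cursors c1@2 c3@2 c2@4, authorship 13.2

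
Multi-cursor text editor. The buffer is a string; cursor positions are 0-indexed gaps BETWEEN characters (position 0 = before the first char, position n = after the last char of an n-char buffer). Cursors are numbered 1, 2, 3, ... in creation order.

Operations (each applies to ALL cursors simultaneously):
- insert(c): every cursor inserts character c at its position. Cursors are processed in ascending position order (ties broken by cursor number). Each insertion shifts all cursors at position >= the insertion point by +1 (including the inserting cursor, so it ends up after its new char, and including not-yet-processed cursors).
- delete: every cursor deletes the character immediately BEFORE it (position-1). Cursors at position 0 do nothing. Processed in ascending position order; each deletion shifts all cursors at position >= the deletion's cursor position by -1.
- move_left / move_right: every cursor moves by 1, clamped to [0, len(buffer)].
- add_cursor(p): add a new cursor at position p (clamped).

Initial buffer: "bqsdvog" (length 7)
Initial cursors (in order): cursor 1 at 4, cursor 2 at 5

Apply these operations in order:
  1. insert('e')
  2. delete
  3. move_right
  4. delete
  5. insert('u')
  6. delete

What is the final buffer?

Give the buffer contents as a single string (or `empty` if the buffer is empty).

Answer: bqsdg

Derivation:
After op 1 (insert('e')): buffer="bqsdeveog" (len 9), cursors c1@5 c2@7, authorship ....1.2..
After op 2 (delete): buffer="bqsdvog" (len 7), cursors c1@4 c2@5, authorship .......
After op 3 (move_right): buffer="bqsdvog" (len 7), cursors c1@5 c2@6, authorship .......
After op 4 (delete): buffer="bqsdg" (len 5), cursors c1@4 c2@4, authorship .....
After op 5 (insert('u')): buffer="bqsduug" (len 7), cursors c1@6 c2@6, authorship ....12.
After op 6 (delete): buffer="bqsdg" (len 5), cursors c1@4 c2@4, authorship .....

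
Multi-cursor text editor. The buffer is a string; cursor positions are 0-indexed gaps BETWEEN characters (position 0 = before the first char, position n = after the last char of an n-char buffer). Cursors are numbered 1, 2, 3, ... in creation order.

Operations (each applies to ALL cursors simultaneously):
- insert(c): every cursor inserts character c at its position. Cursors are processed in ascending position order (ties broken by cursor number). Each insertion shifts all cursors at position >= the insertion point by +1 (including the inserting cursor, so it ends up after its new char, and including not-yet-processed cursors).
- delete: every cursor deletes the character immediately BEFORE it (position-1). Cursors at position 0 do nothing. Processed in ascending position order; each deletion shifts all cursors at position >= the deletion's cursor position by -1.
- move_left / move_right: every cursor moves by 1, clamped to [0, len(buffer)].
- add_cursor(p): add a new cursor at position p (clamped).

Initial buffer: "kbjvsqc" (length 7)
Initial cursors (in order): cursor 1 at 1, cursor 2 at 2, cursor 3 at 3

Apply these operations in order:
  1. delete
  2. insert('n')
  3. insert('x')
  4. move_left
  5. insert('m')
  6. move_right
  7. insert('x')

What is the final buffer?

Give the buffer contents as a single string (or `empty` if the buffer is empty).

Answer: nnnxxmmmxxxxvsqc

Derivation:
After op 1 (delete): buffer="vsqc" (len 4), cursors c1@0 c2@0 c3@0, authorship ....
After op 2 (insert('n')): buffer="nnnvsqc" (len 7), cursors c1@3 c2@3 c3@3, authorship 123....
After op 3 (insert('x')): buffer="nnnxxxvsqc" (len 10), cursors c1@6 c2@6 c3@6, authorship 123123....
After op 4 (move_left): buffer="nnnxxxvsqc" (len 10), cursors c1@5 c2@5 c3@5, authorship 123123....
After op 5 (insert('m')): buffer="nnnxxmmmxvsqc" (len 13), cursors c1@8 c2@8 c3@8, authorship 123121233....
After op 6 (move_right): buffer="nnnxxmmmxvsqc" (len 13), cursors c1@9 c2@9 c3@9, authorship 123121233....
After op 7 (insert('x')): buffer="nnnxxmmmxxxxvsqc" (len 16), cursors c1@12 c2@12 c3@12, authorship 123121233123....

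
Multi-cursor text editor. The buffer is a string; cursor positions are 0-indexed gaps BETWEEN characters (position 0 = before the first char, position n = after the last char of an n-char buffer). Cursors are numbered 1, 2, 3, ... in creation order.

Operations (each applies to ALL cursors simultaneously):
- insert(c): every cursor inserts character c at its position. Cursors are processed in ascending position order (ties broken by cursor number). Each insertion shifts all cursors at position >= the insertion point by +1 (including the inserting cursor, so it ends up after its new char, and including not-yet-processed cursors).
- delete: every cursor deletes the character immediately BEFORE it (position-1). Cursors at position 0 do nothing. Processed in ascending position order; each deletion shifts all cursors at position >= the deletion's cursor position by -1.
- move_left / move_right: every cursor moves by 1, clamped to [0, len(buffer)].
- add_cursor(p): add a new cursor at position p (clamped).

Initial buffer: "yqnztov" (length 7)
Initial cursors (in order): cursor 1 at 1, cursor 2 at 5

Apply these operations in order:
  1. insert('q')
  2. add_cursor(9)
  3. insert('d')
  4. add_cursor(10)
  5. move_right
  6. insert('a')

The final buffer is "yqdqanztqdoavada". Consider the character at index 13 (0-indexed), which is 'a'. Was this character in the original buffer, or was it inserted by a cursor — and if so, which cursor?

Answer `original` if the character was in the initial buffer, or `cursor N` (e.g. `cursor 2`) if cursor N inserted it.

Answer: cursor 4

Derivation:
After op 1 (insert('q')): buffer="yqqnztqov" (len 9), cursors c1@2 c2@7, authorship .1....2..
After op 2 (add_cursor(9)): buffer="yqqnztqov" (len 9), cursors c1@2 c2@7 c3@9, authorship .1....2..
After op 3 (insert('d')): buffer="yqdqnztqdovd" (len 12), cursors c1@3 c2@9 c3@12, authorship .11....22..3
After op 4 (add_cursor(10)): buffer="yqdqnztqdovd" (len 12), cursors c1@3 c2@9 c4@10 c3@12, authorship .11....22..3
After op 5 (move_right): buffer="yqdqnztqdovd" (len 12), cursors c1@4 c2@10 c4@11 c3@12, authorship .11....22..3
After op 6 (insert('a')): buffer="yqdqanztqdoavada" (len 16), cursors c1@5 c2@12 c4@14 c3@16, authorship .11.1...22.2.433
Authorship (.=original, N=cursor N): . 1 1 . 1 . . . 2 2 . 2 . 4 3 3
Index 13: author = 4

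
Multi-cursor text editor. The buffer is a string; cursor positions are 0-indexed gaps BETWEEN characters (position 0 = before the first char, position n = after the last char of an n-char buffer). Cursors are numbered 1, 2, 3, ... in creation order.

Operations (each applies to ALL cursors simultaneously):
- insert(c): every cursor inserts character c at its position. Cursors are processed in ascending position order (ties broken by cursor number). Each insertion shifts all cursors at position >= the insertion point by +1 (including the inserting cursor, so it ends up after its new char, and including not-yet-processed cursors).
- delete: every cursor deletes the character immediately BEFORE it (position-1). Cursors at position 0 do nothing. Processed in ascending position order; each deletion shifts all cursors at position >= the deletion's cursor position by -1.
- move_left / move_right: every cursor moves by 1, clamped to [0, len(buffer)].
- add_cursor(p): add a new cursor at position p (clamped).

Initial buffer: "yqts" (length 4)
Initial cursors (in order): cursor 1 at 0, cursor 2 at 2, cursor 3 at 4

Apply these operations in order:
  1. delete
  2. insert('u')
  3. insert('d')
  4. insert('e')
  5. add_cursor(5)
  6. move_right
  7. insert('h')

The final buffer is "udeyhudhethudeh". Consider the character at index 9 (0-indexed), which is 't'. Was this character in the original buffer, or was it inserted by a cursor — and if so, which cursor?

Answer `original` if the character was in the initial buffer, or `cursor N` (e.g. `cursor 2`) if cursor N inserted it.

Answer: original

Derivation:
After op 1 (delete): buffer="yt" (len 2), cursors c1@0 c2@1 c3@2, authorship ..
After op 2 (insert('u')): buffer="uyutu" (len 5), cursors c1@1 c2@3 c3@5, authorship 1.2.3
After op 3 (insert('d')): buffer="udyudtud" (len 8), cursors c1@2 c2@5 c3@8, authorship 11.22.33
After op 4 (insert('e')): buffer="udeyudetude" (len 11), cursors c1@3 c2@7 c3@11, authorship 111.222.333
After op 5 (add_cursor(5)): buffer="udeyudetude" (len 11), cursors c1@3 c4@5 c2@7 c3@11, authorship 111.222.333
After op 6 (move_right): buffer="udeyudetude" (len 11), cursors c1@4 c4@6 c2@8 c3@11, authorship 111.222.333
After op 7 (insert('h')): buffer="udeyhudhethudeh" (len 15), cursors c1@5 c4@8 c2@11 c3@15, authorship 111.12242.23333
Authorship (.=original, N=cursor N): 1 1 1 . 1 2 2 4 2 . 2 3 3 3 3
Index 9: author = original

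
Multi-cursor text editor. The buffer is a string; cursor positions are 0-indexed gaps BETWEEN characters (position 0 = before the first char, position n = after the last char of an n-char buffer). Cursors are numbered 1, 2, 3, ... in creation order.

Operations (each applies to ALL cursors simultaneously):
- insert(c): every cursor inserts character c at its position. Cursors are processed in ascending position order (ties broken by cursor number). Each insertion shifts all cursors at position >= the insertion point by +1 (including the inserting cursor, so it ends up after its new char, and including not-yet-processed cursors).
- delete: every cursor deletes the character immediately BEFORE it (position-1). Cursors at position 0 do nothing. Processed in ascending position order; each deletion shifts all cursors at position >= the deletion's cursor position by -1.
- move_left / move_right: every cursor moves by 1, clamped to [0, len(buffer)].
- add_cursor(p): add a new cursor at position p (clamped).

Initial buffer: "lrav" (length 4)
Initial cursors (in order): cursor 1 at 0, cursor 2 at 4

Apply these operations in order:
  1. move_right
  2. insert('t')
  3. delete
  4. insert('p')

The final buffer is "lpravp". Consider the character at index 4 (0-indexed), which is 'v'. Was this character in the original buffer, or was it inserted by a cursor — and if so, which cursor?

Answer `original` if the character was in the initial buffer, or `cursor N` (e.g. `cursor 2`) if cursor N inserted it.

Answer: original

Derivation:
After op 1 (move_right): buffer="lrav" (len 4), cursors c1@1 c2@4, authorship ....
After op 2 (insert('t')): buffer="ltravt" (len 6), cursors c1@2 c2@6, authorship .1...2
After op 3 (delete): buffer="lrav" (len 4), cursors c1@1 c2@4, authorship ....
After op 4 (insert('p')): buffer="lpravp" (len 6), cursors c1@2 c2@6, authorship .1...2
Authorship (.=original, N=cursor N): . 1 . . . 2
Index 4: author = original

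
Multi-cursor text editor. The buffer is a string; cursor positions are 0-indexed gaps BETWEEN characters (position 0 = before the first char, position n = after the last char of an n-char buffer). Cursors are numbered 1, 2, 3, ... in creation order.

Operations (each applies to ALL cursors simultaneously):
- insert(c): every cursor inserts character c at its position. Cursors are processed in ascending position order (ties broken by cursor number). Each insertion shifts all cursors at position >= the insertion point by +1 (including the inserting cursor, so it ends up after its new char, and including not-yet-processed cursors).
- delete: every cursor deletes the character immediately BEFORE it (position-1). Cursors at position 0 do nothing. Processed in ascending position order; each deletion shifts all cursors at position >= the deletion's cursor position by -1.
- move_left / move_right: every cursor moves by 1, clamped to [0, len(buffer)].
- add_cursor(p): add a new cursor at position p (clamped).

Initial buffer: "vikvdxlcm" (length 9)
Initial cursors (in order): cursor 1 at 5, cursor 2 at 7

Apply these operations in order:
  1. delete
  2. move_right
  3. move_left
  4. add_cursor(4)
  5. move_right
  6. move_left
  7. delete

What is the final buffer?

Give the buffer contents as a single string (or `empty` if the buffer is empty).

Answer: vicm

Derivation:
After op 1 (delete): buffer="vikvxcm" (len 7), cursors c1@4 c2@5, authorship .......
After op 2 (move_right): buffer="vikvxcm" (len 7), cursors c1@5 c2@6, authorship .......
After op 3 (move_left): buffer="vikvxcm" (len 7), cursors c1@4 c2@5, authorship .......
After op 4 (add_cursor(4)): buffer="vikvxcm" (len 7), cursors c1@4 c3@4 c2@5, authorship .......
After op 5 (move_right): buffer="vikvxcm" (len 7), cursors c1@5 c3@5 c2@6, authorship .......
After op 6 (move_left): buffer="vikvxcm" (len 7), cursors c1@4 c3@4 c2@5, authorship .......
After op 7 (delete): buffer="vicm" (len 4), cursors c1@2 c2@2 c3@2, authorship ....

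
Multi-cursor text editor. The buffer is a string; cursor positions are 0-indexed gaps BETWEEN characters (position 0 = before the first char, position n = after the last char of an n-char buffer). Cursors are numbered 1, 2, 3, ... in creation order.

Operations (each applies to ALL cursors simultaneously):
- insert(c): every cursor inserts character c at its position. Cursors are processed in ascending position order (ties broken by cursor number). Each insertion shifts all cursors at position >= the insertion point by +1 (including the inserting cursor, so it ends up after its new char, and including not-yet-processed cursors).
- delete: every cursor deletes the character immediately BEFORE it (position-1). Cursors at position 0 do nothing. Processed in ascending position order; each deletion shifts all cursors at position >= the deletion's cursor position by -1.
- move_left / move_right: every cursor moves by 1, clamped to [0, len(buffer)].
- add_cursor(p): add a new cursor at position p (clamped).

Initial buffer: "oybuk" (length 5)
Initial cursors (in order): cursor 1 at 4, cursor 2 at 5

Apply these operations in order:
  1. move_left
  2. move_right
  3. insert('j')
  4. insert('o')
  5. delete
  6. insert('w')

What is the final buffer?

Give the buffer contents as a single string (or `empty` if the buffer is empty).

After op 1 (move_left): buffer="oybuk" (len 5), cursors c1@3 c2@4, authorship .....
After op 2 (move_right): buffer="oybuk" (len 5), cursors c1@4 c2@5, authorship .....
After op 3 (insert('j')): buffer="oybujkj" (len 7), cursors c1@5 c2@7, authorship ....1.2
After op 4 (insert('o')): buffer="oybujokjo" (len 9), cursors c1@6 c2@9, authorship ....11.22
After op 5 (delete): buffer="oybujkj" (len 7), cursors c1@5 c2@7, authorship ....1.2
After op 6 (insert('w')): buffer="oybujwkjw" (len 9), cursors c1@6 c2@9, authorship ....11.22

Answer: oybujwkjw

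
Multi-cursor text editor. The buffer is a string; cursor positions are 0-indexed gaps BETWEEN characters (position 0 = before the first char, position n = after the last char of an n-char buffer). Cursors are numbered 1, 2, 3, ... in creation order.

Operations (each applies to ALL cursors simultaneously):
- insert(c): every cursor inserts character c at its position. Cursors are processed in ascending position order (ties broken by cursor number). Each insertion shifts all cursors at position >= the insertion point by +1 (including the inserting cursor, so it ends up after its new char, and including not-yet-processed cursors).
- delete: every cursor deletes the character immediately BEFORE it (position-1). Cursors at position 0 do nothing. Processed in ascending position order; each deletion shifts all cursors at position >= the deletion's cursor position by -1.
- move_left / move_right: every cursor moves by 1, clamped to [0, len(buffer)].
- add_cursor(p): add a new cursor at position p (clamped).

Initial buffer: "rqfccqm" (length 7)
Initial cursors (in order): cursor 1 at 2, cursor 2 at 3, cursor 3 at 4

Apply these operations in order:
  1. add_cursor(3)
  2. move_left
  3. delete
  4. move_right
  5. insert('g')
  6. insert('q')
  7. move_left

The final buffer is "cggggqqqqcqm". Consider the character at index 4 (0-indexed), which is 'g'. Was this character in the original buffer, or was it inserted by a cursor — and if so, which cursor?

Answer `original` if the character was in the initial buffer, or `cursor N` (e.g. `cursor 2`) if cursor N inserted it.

After op 1 (add_cursor(3)): buffer="rqfccqm" (len 7), cursors c1@2 c2@3 c4@3 c3@4, authorship .......
After op 2 (move_left): buffer="rqfccqm" (len 7), cursors c1@1 c2@2 c4@2 c3@3, authorship .......
After op 3 (delete): buffer="ccqm" (len 4), cursors c1@0 c2@0 c3@0 c4@0, authorship ....
After op 4 (move_right): buffer="ccqm" (len 4), cursors c1@1 c2@1 c3@1 c4@1, authorship ....
After op 5 (insert('g')): buffer="cggggcqm" (len 8), cursors c1@5 c2@5 c3@5 c4@5, authorship .1234...
After op 6 (insert('q')): buffer="cggggqqqqcqm" (len 12), cursors c1@9 c2@9 c3@9 c4@9, authorship .12341234...
After op 7 (move_left): buffer="cggggqqqqcqm" (len 12), cursors c1@8 c2@8 c3@8 c4@8, authorship .12341234...
Authorship (.=original, N=cursor N): . 1 2 3 4 1 2 3 4 . . .
Index 4: author = 4

Answer: cursor 4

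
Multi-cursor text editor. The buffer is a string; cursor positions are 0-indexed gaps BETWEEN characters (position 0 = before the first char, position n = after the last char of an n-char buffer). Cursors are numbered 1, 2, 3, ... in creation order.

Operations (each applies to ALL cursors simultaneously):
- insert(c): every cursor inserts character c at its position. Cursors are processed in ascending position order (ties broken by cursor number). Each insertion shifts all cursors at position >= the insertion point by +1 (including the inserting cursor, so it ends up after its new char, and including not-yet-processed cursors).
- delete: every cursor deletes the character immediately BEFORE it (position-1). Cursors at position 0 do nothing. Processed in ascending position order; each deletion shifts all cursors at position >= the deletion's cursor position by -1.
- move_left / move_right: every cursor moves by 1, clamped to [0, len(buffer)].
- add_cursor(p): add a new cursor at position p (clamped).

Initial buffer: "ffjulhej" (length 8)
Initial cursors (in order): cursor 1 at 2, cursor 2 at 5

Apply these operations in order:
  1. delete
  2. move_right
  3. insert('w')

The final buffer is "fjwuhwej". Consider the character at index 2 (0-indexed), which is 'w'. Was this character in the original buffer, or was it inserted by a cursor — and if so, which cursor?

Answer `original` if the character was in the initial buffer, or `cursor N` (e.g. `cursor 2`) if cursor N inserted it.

Answer: cursor 1

Derivation:
After op 1 (delete): buffer="fjuhej" (len 6), cursors c1@1 c2@3, authorship ......
After op 2 (move_right): buffer="fjuhej" (len 6), cursors c1@2 c2@4, authorship ......
After op 3 (insert('w')): buffer="fjwuhwej" (len 8), cursors c1@3 c2@6, authorship ..1..2..
Authorship (.=original, N=cursor N): . . 1 . . 2 . .
Index 2: author = 1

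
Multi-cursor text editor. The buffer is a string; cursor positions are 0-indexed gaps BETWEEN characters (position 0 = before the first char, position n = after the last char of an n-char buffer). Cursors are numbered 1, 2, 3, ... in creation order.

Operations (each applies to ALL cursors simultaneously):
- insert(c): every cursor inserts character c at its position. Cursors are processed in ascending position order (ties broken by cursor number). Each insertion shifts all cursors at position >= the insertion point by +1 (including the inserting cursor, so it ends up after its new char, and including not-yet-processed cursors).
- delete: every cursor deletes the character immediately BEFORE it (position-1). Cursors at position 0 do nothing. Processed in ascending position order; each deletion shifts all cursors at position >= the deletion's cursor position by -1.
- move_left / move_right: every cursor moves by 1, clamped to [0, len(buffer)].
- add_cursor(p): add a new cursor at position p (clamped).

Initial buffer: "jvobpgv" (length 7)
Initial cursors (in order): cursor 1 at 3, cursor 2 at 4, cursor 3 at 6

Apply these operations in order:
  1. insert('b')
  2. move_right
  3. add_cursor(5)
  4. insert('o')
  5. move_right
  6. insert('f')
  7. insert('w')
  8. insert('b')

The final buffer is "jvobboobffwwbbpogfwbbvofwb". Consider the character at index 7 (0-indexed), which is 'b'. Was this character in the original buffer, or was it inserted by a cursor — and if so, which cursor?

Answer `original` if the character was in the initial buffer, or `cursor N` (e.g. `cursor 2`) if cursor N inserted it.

Answer: cursor 2

Derivation:
After op 1 (insert('b')): buffer="jvobbbpgbv" (len 10), cursors c1@4 c2@6 c3@9, authorship ...1.2..3.
After op 2 (move_right): buffer="jvobbbpgbv" (len 10), cursors c1@5 c2@7 c3@10, authorship ...1.2..3.
After op 3 (add_cursor(5)): buffer="jvobbbpgbv" (len 10), cursors c1@5 c4@5 c2@7 c3@10, authorship ...1.2..3.
After op 4 (insert('o')): buffer="jvobboobpogbvo" (len 14), cursors c1@7 c4@7 c2@10 c3@14, authorship ...1.142.2.3.3
After op 5 (move_right): buffer="jvobboobpogbvo" (len 14), cursors c1@8 c4@8 c2@11 c3@14, authorship ...1.142.2.3.3
After op 6 (insert('f')): buffer="jvobboobffpogfbvof" (len 18), cursors c1@10 c4@10 c2@14 c3@18, authorship ...1.14214.2.23.33
After op 7 (insert('w')): buffer="jvobboobffwwpogfwbvofw" (len 22), cursors c1@12 c4@12 c2@17 c3@22, authorship ...1.1421414.2.223.333
After op 8 (insert('b')): buffer="jvobboobffwwbbpogfwbbvofwb" (len 26), cursors c1@14 c4@14 c2@20 c3@26, authorship ...1.142141414.2.2223.3333
Authorship (.=original, N=cursor N): . . . 1 . 1 4 2 1 4 1 4 1 4 . 2 . 2 2 2 3 . 3 3 3 3
Index 7: author = 2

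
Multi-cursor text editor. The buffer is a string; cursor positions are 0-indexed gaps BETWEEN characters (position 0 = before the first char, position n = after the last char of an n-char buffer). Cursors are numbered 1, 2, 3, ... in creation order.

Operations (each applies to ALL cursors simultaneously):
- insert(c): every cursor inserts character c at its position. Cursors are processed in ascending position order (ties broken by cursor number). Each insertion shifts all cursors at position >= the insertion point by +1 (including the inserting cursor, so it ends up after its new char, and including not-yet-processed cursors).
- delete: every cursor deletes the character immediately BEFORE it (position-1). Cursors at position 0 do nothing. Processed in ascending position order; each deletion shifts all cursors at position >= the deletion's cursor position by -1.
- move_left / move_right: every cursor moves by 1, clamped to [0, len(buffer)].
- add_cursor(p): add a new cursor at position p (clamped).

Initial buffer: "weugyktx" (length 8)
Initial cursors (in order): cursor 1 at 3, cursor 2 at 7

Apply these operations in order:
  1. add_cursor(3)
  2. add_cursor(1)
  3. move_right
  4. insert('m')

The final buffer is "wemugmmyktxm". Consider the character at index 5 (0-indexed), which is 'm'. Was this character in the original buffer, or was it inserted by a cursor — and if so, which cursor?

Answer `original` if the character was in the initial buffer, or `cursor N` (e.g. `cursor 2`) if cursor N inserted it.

Answer: cursor 1

Derivation:
After op 1 (add_cursor(3)): buffer="weugyktx" (len 8), cursors c1@3 c3@3 c2@7, authorship ........
After op 2 (add_cursor(1)): buffer="weugyktx" (len 8), cursors c4@1 c1@3 c3@3 c2@7, authorship ........
After op 3 (move_right): buffer="weugyktx" (len 8), cursors c4@2 c1@4 c3@4 c2@8, authorship ........
After op 4 (insert('m')): buffer="wemugmmyktxm" (len 12), cursors c4@3 c1@7 c3@7 c2@12, authorship ..4..13....2
Authorship (.=original, N=cursor N): . . 4 . . 1 3 . . . . 2
Index 5: author = 1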